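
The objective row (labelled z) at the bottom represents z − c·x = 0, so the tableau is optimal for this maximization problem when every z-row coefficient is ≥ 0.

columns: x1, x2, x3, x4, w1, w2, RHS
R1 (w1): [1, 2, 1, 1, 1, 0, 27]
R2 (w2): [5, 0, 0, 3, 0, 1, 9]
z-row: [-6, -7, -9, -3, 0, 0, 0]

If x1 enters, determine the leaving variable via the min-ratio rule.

Column x1 entries and ratios — w1: 27/1 = 27; w2: 9/5 = 9/5.
Smallest ratio is 9/5 in the row of w2, so w2 leaves.

w2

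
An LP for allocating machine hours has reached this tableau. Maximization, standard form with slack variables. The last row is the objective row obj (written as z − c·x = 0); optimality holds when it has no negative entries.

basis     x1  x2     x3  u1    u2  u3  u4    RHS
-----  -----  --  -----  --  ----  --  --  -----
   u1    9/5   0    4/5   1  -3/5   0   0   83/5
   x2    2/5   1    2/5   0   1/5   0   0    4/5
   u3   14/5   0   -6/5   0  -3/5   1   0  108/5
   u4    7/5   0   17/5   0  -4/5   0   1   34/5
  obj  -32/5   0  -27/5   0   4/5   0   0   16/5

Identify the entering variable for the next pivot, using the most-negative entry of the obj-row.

Negative obj-row entries: x1: -32/5, x3: -27/5.
The most negative is -32/5 in column x1, so x1 enters.

x1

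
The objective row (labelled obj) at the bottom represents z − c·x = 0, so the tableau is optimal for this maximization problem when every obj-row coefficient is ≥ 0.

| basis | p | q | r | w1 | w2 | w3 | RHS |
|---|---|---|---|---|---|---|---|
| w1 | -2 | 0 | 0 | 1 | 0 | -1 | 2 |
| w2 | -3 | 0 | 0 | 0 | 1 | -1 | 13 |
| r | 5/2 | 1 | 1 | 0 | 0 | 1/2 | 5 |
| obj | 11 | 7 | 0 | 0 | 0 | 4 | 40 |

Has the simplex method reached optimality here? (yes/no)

Every obj-row coefficient is ≥ 0, so the tableau is optimal.

yes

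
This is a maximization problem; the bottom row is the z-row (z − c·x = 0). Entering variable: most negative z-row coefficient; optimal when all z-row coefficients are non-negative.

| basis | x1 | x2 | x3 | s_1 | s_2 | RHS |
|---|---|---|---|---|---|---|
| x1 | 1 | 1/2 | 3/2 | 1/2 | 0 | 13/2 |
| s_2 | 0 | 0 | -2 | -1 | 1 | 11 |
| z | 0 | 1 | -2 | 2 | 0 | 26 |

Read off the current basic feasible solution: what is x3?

x3 is not in the basis, so in the current basic feasible solution x3 = 0.

0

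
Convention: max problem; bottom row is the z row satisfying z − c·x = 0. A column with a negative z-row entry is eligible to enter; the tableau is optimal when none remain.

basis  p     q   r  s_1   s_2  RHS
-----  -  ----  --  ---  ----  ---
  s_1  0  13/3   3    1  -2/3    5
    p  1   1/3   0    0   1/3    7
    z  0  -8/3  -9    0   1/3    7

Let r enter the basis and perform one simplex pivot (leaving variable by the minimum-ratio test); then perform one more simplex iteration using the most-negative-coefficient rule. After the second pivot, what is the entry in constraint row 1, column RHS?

19/3

Ratio test on column r — row 1: 5/3 = 5/3; row 2: entry 0 ≤ 0. Minimum is 5/3 at row 1 (s_1 leaves); pivot element 3.
Divide row 1 by 3; eliminate column r from the other rows.
Second iteration: most negative z-row entry is -5/3 in column s_2, so s_2 enters.
Ratio test on column s_2 — row 1: entry -2/9 ≤ 0; row 2: 7/(1/3) = 21. Minimum is 21 at row 2 (p leaves); pivot element 1/3.
Divide row 2 by 1/3; eliminate column s_2 from the other rows.
After both pivots, the entry at constraint row 1, column RHS is 19/3.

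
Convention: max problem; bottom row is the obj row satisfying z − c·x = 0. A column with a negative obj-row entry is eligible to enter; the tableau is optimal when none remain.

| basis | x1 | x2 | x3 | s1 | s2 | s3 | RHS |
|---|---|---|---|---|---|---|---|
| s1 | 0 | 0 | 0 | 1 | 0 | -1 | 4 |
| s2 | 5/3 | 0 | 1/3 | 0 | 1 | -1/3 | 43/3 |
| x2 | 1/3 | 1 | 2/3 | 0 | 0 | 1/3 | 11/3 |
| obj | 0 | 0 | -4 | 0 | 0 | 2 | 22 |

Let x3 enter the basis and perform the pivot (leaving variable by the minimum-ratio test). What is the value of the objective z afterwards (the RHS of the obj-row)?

Ratio test on column x3 — row 1: entry 0 ≤ 0; row 2: (43/3)/(1/3) = 43; row 3: (11/3)/(2/3) = 11/2. Minimum is 11/2 at row 3 (x2 leaves); pivot element 2/3.
Pivot on row 3; the obj-row RHS becomes 22 − (-4)·(11/2) = 44.

44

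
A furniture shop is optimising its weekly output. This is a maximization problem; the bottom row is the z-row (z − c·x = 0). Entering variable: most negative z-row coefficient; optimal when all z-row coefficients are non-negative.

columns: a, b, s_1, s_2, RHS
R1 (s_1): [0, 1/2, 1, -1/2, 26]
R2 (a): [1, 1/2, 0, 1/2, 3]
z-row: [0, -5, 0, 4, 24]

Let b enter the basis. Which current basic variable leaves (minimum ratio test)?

a

Column b entries and ratios — s_1: 26/(1/2) = 52; a: 3/(1/2) = 6.
Smallest ratio is 6 in the row of a, so a leaves.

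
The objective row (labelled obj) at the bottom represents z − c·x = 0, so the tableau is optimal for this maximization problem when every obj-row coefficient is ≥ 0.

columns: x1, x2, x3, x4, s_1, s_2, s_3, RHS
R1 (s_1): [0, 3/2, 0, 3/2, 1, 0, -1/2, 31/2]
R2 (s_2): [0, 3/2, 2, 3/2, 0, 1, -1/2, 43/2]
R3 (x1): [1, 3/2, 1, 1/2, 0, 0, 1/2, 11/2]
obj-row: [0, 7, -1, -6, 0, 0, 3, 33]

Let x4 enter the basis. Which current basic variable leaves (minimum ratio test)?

s_1

Column x4 entries and ratios — s_1: (31/2)/(3/2) = 31/3; s_2: (43/2)/(3/2) = 43/3; x1: (11/2)/(1/2) = 11.
Smallest ratio is 31/3 in the row of s_1, so s_1 leaves.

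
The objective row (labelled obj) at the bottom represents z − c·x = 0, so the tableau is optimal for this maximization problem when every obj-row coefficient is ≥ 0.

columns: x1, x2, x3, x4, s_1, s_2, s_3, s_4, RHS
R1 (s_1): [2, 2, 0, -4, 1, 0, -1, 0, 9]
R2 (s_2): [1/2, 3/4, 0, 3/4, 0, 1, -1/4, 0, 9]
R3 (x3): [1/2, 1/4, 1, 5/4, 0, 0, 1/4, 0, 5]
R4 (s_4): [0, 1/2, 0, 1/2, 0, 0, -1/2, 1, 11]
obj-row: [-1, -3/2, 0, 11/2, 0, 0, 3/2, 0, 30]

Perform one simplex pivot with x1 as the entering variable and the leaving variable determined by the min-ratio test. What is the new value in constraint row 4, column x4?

Ratio test on column x1 — row 1: 9/2 = 9/2; row 2: 9/(1/2) = 18; row 3: 5/(1/2) = 10; row 4: entry 0 ≤ 0. Minimum is 9/2 at row 1 (s_1 leaves); pivot element 2.
Divide row 1 by 2; eliminate column x1 from the other rows.
Row 4 update in column x4: 1/2 − 0·(-2) = 1/2.

1/2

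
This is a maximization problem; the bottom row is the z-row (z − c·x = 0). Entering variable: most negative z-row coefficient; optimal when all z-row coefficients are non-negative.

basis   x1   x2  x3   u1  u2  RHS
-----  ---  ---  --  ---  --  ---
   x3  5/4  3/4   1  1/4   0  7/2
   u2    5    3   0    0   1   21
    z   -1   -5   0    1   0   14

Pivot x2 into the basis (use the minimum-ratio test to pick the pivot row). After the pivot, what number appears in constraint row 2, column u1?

Ratio test on column x2 — row 1: (7/2)/(3/4) = 14/3; row 2: 21/3 = 7. Minimum is 14/3 at row 1 (x3 leaves); pivot element 3/4.
Divide row 1 by 3/4; eliminate column x2 from the other rows.
Row 2 update in column u1: 0 − 3·(1/3) = -1.

-1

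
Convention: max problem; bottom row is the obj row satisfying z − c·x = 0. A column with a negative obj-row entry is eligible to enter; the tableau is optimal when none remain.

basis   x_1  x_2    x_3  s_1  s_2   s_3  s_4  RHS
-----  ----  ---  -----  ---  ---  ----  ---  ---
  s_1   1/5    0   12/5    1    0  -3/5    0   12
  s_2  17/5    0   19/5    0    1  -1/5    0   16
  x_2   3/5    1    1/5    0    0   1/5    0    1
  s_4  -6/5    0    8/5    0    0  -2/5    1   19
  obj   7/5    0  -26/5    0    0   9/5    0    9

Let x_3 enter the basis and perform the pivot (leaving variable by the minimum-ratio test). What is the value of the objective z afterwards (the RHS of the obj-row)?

587/19

Ratio test on column x_3 — row 1: 12/(12/5) = 5; row 2: 16/(19/5) = 80/19; row 3: 1/(1/5) = 5; row 4: 19/(8/5) = 95/8. Minimum is 80/19 at row 2 (s_2 leaves); pivot element 19/5.
Pivot on row 2; the obj-row RHS becomes 9 − (-26/5)·(80/19) = 587/19.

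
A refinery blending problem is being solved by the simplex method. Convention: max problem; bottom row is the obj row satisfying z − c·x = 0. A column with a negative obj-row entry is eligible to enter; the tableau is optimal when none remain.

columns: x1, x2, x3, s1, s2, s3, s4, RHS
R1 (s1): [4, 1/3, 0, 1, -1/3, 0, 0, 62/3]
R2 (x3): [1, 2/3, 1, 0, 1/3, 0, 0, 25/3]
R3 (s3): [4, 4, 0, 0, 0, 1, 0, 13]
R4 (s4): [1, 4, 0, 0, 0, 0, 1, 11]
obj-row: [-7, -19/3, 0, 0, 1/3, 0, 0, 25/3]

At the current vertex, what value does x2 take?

0

x2 is not in the basis, so in the current basic feasible solution x2 = 0.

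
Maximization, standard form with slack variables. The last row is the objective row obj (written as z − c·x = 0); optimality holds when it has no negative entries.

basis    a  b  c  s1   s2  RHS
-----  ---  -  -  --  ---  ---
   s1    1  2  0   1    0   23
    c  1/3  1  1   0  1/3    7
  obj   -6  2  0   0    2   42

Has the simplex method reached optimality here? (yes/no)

The obj-row has a negative entry -6 in column a, so it is not optimal.

no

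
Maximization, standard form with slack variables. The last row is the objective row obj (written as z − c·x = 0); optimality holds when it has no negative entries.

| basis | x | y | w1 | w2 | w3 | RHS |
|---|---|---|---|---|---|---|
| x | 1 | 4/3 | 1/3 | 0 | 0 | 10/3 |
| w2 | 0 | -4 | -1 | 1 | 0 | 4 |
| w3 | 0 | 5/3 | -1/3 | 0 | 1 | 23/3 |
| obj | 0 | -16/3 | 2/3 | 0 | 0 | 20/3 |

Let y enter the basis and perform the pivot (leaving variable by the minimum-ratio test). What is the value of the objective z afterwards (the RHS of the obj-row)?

Ratio test on column y — row 1: (10/3)/(4/3) = 5/2; row 2: entry -4 ≤ 0; row 3: (23/3)/(5/3) = 23/5. Minimum is 5/2 at row 1 (x leaves); pivot element 4/3.
Pivot on row 1; the obj-row RHS becomes 20/3 − (-16/3)·(5/2) = 20.

20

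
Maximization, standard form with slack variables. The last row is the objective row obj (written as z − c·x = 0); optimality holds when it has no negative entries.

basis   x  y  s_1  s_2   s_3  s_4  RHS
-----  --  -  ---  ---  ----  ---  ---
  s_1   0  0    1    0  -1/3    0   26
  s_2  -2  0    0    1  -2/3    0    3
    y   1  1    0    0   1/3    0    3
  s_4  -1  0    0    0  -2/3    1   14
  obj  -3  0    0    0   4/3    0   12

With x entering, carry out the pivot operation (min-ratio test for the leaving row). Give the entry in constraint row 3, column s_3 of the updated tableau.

1/3

Ratio test on column x — row 1: entry 0 ≤ 0; row 2: entry -2 ≤ 0; row 3: 3/1 = 3; row 4: entry -1 ≤ 0. Minimum is 3 at row 3 (y leaves); pivot element 1.
Divide row 3 by 1; eliminate column x from the other rows.
In the new row 3, the s_3 entry is the old entry divided by the pivot: (1/3)/1 = 1/3.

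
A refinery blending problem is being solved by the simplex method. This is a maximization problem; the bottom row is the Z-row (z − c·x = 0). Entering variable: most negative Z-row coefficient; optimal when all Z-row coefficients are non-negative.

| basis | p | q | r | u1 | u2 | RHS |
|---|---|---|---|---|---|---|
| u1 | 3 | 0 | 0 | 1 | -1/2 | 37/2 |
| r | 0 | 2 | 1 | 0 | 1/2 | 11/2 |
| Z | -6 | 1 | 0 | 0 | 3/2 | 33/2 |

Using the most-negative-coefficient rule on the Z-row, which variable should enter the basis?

Negative Z-row entries: p: -6.
The most negative is -6 in column p, so p enters.

p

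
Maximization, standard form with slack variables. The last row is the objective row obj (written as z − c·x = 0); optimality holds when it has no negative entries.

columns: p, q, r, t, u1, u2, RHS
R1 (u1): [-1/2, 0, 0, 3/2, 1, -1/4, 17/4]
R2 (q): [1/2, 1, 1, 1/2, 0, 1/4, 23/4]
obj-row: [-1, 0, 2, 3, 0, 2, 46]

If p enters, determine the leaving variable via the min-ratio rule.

Column p entries and ratios — u1: -1/2 ≤ 0, skip; q: (23/4)/(1/2) = 23/2.
Smallest ratio is 23/2 in the row of q, so q leaves.

q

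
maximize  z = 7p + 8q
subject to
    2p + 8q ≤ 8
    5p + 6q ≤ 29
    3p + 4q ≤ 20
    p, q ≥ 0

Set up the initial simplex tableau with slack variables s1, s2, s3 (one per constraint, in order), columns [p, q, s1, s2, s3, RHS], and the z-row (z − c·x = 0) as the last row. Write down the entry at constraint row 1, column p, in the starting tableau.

Constraint 1 has coefficient 2 on p.

2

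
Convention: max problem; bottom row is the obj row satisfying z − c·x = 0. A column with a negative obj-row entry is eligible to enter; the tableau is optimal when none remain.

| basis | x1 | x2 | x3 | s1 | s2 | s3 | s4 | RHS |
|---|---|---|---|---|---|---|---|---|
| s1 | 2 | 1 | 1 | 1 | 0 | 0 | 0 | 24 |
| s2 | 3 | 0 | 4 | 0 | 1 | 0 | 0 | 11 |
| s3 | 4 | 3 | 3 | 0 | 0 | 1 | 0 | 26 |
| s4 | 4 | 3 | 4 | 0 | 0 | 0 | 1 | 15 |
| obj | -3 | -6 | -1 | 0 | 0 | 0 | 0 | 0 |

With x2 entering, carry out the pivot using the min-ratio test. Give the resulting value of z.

Ratio test on column x2 — row 1: 24/1 = 24; row 2: entry 0 ≤ 0; row 3: 26/3 = 26/3; row 4: 15/3 = 5. Minimum is 5 at row 4 (s4 leaves); pivot element 3.
Pivot on row 4; the obj-row RHS becomes 0 − (-6)·5 = 30.

30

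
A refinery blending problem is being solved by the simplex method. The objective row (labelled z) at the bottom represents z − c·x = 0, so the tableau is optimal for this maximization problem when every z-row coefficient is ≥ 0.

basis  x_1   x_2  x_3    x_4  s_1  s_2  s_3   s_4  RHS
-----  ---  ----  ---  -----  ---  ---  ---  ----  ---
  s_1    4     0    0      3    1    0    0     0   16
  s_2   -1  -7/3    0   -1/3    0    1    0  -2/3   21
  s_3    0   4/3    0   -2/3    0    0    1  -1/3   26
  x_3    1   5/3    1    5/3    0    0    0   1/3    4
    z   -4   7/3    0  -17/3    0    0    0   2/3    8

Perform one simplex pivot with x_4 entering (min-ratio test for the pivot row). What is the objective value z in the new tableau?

Ratio test on column x_4 — row 1: 16/3 = 16/3; row 2: entry -1/3 ≤ 0; row 3: entry -2/3 ≤ 0; row 4: 4/(5/3) = 12/5. Minimum is 12/5 at row 4 (x_3 leaves); pivot element 5/3.
Pivot on row 4; the z-row RHS becomes 8 − (-17/3)·(12/5) = 108/5.

108/5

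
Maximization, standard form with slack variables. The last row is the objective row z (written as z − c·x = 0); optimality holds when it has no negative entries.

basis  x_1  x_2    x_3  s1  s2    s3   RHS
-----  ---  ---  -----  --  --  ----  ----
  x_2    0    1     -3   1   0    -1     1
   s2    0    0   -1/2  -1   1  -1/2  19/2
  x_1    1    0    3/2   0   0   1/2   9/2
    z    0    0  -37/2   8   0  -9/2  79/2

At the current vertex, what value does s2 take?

s2 is basic (row 2); its value is the RHS of that row, 19/2.

19/2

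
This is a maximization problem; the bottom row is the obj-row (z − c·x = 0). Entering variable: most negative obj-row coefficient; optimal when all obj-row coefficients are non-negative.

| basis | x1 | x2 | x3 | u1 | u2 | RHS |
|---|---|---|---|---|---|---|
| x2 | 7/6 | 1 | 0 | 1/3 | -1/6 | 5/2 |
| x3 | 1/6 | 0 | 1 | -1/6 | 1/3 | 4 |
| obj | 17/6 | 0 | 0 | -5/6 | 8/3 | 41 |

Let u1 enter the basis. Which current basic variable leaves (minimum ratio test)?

x2

Column u1 entries and ratios — x2: (5/2)/(1/3) = 15/2; x3: -1/6 ≤ 0, skip.
Smallest ratio is 15/2 in the row of x2, so x2 leaves.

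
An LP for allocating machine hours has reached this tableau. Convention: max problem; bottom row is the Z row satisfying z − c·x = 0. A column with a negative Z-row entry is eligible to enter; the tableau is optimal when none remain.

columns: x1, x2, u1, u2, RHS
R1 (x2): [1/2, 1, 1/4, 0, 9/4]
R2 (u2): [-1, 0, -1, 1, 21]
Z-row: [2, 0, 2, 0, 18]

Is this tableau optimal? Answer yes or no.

Every Z-row coefficient is ≥ 0, so the tableau is optimal.

yes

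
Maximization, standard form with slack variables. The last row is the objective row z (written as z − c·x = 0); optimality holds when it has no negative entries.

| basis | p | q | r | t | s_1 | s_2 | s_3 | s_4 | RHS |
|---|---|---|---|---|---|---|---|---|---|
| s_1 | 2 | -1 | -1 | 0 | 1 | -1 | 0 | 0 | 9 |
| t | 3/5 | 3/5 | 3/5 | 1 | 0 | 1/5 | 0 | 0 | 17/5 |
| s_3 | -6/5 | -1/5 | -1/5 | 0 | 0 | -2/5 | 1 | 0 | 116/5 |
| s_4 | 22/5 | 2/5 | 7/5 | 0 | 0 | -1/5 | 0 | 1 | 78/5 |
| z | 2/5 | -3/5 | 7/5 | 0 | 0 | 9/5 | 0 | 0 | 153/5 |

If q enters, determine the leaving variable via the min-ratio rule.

t

Column q entries and ratios — s_1: -1 ≤ 0, skip; t: (17/5)/(3/5) = 17/3; s_3: -1/5 ≤ 0, skip; s_4: (78/5)/(2/5) = 39.
Smallest ratio is 17/3 in the row of t, so t leaves.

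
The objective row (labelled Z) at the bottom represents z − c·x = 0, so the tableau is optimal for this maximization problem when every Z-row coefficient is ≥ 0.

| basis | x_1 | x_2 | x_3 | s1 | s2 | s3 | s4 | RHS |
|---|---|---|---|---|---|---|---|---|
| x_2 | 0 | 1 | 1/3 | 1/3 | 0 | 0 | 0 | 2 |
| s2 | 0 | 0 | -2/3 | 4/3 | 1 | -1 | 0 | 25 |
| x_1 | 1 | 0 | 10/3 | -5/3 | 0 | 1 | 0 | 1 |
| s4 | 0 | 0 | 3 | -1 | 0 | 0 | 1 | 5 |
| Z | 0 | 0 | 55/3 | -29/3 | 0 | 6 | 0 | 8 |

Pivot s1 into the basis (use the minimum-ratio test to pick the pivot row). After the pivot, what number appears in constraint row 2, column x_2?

-4

Ratio test on column s1 — row 1: 2/(1/3) = 6; row 2: 25/(4/3) = 75/4; row 3: entry -5/3 ≤ 0; row 4: entry -1 ≤ 0. Minimum is 6 at row 1 (x_2 leaves); pivot element 1/3.
Divide row 1 by 1/3; eliminate column s1 from the other rows.
Row 2 update in column x_2: 0 − (4/3)·3 = -4.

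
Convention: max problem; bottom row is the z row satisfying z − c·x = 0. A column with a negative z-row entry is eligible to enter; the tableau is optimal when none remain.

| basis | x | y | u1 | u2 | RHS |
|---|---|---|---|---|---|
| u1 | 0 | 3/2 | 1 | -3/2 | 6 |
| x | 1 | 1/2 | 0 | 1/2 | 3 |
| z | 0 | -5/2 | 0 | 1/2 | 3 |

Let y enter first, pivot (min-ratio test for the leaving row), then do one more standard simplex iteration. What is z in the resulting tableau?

15

Ratio test on column y — row 1: 6/(3/2) = 4; row 2: 3/(1/2) = 6. Minimum is 4 at row 1 (u1 leaves); pivot element 3/2.
Pivot on row 1; the z-row RHS becomes 3 − (-5/2)·4 = 13.
Next entering variable (most negative z-row entry -2): u2.
Ratio test on column u2 — row 1: entry -1 ≤ 0; row 2: 1/1 = 1. Minimum is 1 at row 2 (x leaves); pivot element 1.
After the second pivot the z-row RHS is 13 − (-2)·1 = 15.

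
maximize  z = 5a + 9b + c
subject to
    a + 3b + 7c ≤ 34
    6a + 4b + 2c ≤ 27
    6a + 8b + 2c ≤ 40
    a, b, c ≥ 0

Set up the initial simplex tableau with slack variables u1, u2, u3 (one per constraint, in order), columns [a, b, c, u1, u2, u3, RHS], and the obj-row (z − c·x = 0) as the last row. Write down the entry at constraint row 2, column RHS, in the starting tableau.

The RHS of constraint 2 is b_2 = 27.

27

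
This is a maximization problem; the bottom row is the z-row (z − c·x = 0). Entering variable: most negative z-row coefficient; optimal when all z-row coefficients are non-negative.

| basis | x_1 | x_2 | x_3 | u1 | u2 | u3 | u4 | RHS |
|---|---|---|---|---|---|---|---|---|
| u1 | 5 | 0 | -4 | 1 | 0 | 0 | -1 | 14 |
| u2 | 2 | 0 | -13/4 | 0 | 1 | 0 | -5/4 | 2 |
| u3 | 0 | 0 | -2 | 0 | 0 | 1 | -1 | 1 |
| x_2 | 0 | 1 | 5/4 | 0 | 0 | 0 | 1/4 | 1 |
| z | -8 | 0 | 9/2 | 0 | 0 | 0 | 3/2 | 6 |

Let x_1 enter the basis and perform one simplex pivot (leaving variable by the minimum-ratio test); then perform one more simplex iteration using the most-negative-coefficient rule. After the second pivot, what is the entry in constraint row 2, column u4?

Ratio test on column x_1 — row 1: 14/5 = 14/5; row 2: 2/2 = 1; row 3: entry 0 ≤ 0; row 4: entry 0 ≤ 0. Minimum is 1 at row 2 (u2 leaves); pivot element 2.
Divide row 2 by 2; eliminate column x_1 from the other rows.
Second iteration: most negative z-row entry is -17/2 in column x_3, so x_3 enters.
Ratio test on column x_3 — row 1: 9/(33/8) = 24/11; row 2: entry -13/8 ≤ 0; row 3: entry -2 ≤ 0; row 4: 1/(5/4) = 4/5. Minimum is 4/5 at row 4 (x_2 leaves); pivot element 5/4.
Divide row 4 by 5/4; eliminate column x_3 from the other rows.
After both pivots, the entry at constraint row 2, column u4 is -3/10.

-3/10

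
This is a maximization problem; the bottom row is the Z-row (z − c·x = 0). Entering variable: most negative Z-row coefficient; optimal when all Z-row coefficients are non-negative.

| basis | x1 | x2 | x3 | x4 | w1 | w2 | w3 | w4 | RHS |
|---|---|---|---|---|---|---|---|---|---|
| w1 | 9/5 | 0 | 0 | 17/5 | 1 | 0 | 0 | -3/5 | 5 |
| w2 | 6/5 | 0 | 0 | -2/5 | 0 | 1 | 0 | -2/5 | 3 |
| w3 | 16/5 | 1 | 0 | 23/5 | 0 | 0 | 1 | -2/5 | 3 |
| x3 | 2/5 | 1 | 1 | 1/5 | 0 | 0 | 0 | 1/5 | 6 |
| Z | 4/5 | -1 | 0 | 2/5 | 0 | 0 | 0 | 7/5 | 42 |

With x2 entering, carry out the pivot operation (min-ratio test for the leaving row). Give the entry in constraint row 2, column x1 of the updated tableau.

6/5

Ratio test on column x2 — row 1: entry 0 ≤ 0; row 2: entry 0 ≤ 0; row 3: 3/1 = 3; row 4: 6/1 = 6. Minimum is 3 at row 3 (w3 leaves); pivot element 1.
Divide row 3 by 1; eliminate column x2 from the other rows.
Row 2 update in column x1: 6/5 − 0·(16/5) = 6/5.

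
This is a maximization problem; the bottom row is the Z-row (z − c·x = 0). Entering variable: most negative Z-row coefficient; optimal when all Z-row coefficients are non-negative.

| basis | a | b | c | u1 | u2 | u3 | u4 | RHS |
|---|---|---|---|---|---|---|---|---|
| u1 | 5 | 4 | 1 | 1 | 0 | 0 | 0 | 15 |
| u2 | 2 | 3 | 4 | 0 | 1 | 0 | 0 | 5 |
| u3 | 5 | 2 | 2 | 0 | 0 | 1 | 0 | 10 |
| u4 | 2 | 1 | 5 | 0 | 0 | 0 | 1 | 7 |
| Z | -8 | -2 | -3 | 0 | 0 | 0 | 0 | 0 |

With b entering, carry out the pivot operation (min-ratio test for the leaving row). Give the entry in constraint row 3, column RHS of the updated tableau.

20/3

Ratio test on column b — row 1: 15/4 = 15/4; row 2: 5/3 = 5/3; row 3: 10/2 = 5; row 4: 7/1 = 7. Minimum is 5/3 at row 2 (u2 leaves); pivot element 3.
Divide row 2 by 3; eliminate column b from the other rows.
Row 3 update in column RHS: 10 − 2·(5/3) = 20/3.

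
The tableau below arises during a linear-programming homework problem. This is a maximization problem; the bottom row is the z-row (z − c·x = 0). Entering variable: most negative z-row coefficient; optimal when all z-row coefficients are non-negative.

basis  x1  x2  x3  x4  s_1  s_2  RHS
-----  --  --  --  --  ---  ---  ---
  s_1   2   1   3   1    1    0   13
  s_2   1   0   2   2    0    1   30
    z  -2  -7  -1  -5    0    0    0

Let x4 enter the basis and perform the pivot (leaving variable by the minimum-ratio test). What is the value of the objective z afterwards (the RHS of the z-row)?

65

Ratio test on column x4 — row 1: 13/1 = 13; row 2: 30/2 = 15. Minimum is 13 at row 1 (s_1 leaves); pivot element 1.
Pivot on row 1; the z-row RHS becomes 0 − (-5)·13 = 65.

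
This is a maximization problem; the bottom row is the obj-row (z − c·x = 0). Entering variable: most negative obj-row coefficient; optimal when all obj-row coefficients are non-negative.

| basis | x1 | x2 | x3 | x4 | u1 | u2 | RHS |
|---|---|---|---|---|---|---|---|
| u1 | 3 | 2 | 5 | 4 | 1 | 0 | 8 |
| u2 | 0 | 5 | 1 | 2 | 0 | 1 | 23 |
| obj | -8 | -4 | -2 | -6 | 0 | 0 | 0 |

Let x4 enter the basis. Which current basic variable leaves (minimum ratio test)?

u1

Column x4 entries and ratios — u1: 8/4 = 2; u2: 23/2 = 23/2.
Smallest ratio is 2 in the row of u1, so u1 leaves.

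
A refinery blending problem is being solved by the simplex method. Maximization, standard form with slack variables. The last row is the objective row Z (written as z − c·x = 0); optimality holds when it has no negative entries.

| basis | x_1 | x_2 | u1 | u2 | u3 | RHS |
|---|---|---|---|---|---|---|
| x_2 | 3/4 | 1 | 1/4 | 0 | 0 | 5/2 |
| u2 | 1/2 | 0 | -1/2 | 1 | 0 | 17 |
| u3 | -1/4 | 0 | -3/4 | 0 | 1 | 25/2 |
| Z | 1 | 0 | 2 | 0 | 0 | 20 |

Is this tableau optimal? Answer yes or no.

yes

Every Z-row coefficient is ≥ 0, so the tableau is optimal.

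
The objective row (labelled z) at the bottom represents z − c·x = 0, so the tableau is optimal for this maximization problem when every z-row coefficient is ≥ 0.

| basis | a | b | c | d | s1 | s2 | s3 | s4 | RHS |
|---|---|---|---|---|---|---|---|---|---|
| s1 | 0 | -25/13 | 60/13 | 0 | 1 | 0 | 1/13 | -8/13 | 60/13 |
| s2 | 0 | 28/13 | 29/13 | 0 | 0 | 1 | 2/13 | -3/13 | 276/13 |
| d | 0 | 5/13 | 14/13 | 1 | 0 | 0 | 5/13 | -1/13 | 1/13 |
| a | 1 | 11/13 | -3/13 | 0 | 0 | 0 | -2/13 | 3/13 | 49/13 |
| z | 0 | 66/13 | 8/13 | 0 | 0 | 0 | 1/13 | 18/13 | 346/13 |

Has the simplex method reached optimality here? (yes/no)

yes

Every z-row coefficient is ≥ 0, so the tableau is optimal.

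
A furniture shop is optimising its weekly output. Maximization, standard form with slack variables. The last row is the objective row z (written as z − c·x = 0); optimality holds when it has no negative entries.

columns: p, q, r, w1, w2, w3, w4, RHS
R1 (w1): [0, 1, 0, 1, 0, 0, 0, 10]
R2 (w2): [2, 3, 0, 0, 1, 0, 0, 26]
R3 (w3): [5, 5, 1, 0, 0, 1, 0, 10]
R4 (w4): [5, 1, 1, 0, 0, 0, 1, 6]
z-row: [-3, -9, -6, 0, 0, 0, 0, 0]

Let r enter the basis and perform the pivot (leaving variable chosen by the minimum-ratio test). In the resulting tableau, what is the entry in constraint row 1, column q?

1

Ratio test on column r — row 1: entry 0 ≤ 0; row 2: entry 0 ≤ 0; row 3: 10/1 = 10; row 4: 6/1 = 6. Minimum is 6 at row 4 (w4 leaves); pivot element 1.
Divide row 4 by 1; eliminate column r from the other rows.
Row 1 update in column q: 1 − 0·1 = 1.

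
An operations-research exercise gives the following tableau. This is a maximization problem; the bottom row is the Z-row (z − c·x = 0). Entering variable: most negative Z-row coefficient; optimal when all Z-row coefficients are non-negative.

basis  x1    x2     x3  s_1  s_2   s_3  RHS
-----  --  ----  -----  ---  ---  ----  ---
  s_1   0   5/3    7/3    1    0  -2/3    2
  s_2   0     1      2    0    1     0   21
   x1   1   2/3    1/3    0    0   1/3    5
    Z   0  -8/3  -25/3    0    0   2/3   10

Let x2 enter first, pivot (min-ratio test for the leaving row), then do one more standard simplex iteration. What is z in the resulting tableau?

120/7

Ratio test on column x2 — row 1: 2/(5/3) = 6/5; row 2: 21/1 = 21; row 3: 5/(2/3) = 15/2. Minimum is 6/5 at row 1 (s_1 leaves); pivot element 5/3.
Pivot on row 1; the Z-row RHS becomes 10 − (-8/3)·(6/5) = 66/5.
Next entering variable (most negative Z-row entry -23/5): x3.
Ratio test on column x3 — row 1: (6/5)/(7/5) = 6/7; row 2: (99/5)/(3/5) = 33; row 3: entry -3/5 ≤ 0. Minimum is 6/7 at row 1 (x2 leaves); pivot element 7/5.
After the second pivot the Z-row RHS is 66/5 − (-23/5)·(6/7) = 120/7.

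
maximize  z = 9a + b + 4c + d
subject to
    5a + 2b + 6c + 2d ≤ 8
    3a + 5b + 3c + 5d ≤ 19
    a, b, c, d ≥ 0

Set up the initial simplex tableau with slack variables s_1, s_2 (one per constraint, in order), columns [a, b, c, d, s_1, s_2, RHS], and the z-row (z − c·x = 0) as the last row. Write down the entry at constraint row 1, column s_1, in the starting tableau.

Slack s_1 belongs to constraint 1; its column is the unit vector e_1, so the entry in row 1 is 1.

1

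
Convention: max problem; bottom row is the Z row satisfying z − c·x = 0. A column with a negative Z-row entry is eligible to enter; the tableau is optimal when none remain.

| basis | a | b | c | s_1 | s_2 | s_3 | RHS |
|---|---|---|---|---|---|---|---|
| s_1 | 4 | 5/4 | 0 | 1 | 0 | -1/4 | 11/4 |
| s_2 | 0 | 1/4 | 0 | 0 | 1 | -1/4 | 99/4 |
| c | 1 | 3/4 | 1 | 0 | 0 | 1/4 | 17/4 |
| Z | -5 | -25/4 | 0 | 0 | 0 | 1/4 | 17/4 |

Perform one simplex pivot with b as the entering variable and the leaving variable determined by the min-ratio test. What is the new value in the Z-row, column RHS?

Ratio test on column b — row 1: (11/4)/(5/4) = 11/5; row 2: (99/4)/(1/4) = 99; row 3: (17/4)/(3/4) = 17/3. Minimum is 11/5 at row 1 (s_1 leaves); pivot element 5/4.
Divide row 1 by 5/4; eliminate column b from the other rows.
Z-row update in column RHS: 17/4 − (-25/4)·(11/5) = 18.

18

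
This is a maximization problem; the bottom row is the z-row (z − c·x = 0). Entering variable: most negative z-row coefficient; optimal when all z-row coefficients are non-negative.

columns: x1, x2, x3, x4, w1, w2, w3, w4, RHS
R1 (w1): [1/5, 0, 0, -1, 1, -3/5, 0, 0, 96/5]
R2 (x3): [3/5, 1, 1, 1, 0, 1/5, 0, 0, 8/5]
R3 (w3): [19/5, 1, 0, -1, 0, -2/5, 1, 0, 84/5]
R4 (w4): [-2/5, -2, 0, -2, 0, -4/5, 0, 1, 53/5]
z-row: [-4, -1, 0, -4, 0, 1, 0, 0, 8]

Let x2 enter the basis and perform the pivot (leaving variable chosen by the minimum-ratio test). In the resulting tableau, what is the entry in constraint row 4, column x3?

Ratio test on column x2 — row 1: entry 0 ≤ 0; row 2: (8/5)/1 = 8/5; row 3: (84/5)/1 = 84/5; row 4: entry -2 ≤ 0. Minimum is 8/5 at row 2 (x3 leaves); pivot element 1.
Divide row 2 by 1; eliminate column x2 from the other rows.
Row 4 update in column x3: 0 − (-2)·1 = 2.

2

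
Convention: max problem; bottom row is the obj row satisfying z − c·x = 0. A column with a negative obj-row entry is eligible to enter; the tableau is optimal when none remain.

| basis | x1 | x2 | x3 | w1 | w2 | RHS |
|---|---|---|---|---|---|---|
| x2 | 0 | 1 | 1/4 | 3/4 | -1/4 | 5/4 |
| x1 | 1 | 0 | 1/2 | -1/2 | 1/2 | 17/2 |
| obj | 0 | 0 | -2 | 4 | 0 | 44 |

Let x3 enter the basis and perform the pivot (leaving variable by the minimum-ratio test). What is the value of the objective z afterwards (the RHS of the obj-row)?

Ratio test on column x3 — row 1: (5/4)/(1/4) = 5; row 2: (17/2)/(1/2) = 17. Minimum is 5 at row 1 (x2 leaves); pivot element 1/4.
Pivot on row 1; the obj-row RHS becomes 44 − (-2)·5 = 54.

54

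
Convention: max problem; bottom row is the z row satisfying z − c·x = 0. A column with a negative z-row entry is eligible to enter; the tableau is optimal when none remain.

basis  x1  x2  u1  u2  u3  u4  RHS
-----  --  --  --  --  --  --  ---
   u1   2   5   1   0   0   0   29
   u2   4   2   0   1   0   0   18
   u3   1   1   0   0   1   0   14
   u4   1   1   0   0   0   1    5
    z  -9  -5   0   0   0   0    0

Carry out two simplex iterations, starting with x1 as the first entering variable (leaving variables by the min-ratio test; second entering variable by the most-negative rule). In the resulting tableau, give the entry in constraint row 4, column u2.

Ratio test on column x1 — row 1: 29/2 = 29/2; row 2: 18/4 = 9/2; row 3: 14/1 = 14; row 4: 5/1 = 5. Minimum is 9/2 at row 2 (u2 leaves); pivot element 4.
Divide row 2 by 4; eliminate column x1 from the other rows.
Second iteration: most negative z-row entry is -1/2 in column x2, so x2 enters.
Ratio test on column x2 — row 1: 20/4 = 5; row 2: (9/2)/(1/2) = 9; row 3: (19/2)/(1/2) = 19; row 4: (1/2)/(1/2) = 1. Minimum is 1 at row 4 (u4 leaves); pivot element 1/2.
Divide row 4 by 1/2; eliminate column x2 from the other rows.
After both pivots, the entry at constraint row 4, column u2 is -1/2.

-1/2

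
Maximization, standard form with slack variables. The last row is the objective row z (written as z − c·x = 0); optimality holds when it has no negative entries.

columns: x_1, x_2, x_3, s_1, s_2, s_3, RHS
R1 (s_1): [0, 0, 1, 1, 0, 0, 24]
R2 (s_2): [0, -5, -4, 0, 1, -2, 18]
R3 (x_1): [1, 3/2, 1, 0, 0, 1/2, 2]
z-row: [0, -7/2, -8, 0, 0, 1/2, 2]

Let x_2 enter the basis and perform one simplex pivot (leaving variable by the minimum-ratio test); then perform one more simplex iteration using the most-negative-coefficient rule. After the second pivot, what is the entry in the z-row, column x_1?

8

Ratio test on column x_2 — row 1: entry 0 ≤ 0; row 2: entry -5 ≤ 0; row 3: 2/(3/2) = 4/3. Minimum is 4/3 at row 3 (x_1 leaves); pivot element 3/2.
Divide row 3 by 3/2; eliminate column x_2 from the other rows.
Second iteration: most negative z-row entry is -17/3 in column x_3, so x_3 enters.
Ratio test on column x_3 — row 1: 24/1 = 24; row 2: entry -2/3 ≤ 0; row 3: (4/3)/(2/3) = 2. Minimum is 2 at row 3 (x_2 leaves); pivot element 2/3.
Divide row 3 by 2/3; eliminate column x_3 from the other rows.
After both pivots, the entry at the z-row, column x_1 is 8.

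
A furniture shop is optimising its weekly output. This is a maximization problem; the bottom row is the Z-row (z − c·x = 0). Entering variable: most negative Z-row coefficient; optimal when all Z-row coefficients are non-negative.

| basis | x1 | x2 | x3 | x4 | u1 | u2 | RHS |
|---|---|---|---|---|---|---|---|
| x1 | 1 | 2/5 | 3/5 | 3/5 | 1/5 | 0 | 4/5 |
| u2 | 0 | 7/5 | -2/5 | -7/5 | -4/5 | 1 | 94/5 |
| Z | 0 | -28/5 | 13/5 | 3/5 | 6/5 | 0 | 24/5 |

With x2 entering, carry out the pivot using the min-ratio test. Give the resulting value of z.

Ratio test on column x2 — row 1: (4/5)/(2/5) = 2; row 2: (94/5)/(7/5) = 94/7. Minimum is 2 at row 1 (x1 leaves); pivot element 2/5.
Pivot on row 1; the Z-row RHS becomes 24/5 − (-28/5)·2 = 16.

16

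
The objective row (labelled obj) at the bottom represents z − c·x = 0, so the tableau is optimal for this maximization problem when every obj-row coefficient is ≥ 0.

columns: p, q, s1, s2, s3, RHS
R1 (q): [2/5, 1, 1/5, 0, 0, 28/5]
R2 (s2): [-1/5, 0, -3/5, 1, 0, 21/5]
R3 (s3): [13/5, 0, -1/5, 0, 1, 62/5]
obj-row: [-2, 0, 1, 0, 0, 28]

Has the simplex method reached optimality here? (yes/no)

The obj-row has a negative entry -2 in column p, so it is not optimal.

no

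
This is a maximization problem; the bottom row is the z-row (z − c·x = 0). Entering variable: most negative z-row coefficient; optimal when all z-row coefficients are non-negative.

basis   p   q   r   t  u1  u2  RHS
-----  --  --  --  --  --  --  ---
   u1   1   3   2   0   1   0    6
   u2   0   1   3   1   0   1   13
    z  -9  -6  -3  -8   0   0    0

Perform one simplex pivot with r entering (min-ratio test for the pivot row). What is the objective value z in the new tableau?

Ratio test on column r — row 1: 6/2 = 3; row 2: 13/3 = 13/3. Minimum is 3 at row 1 (u1 leaves); pivot element 2.
Pivot on row 1; the z-row RHS becomes 0 − (-3)·3 = 9.

9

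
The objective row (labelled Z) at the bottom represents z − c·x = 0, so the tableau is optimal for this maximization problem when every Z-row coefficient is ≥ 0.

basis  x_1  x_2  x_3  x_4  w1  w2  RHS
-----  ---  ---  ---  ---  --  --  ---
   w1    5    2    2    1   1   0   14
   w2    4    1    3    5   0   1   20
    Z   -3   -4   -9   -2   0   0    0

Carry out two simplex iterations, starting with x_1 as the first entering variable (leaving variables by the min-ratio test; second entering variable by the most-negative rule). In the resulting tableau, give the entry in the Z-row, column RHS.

402/7

Ratio test on column x_1 — row 1: 14/5 = 14/5; row 2: 20/4 = 5. Minimum is 14/5 at row 1 (w1 leaves); pivot element 5.
Divide row 1 by 5; eliminate column x_1 from the other rows.
Second iteration: most negative Z-row entry is -39/5 in column x_3, so x_3 enters.
Ratio test on column x_3 — row 1: (14/5)/(2/5) = 7; row 2: (44/5)/(7/5) = 44/7. Minimum is 44/7 at row 2 (w2 leaves); pivot element 7/5.
Divide row 2 by 7/5; eliminate column x_3 from the other rows.
After both pivots, the entry at the Z-row, column RHS is 402/7.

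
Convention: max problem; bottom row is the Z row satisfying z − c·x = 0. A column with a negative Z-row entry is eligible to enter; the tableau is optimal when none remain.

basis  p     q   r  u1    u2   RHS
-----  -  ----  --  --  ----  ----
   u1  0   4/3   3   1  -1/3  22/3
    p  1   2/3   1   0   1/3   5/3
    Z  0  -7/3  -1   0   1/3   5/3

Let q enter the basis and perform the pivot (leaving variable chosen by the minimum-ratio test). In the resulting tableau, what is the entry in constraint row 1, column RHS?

4

Ratio test on column q — row 1: (22/3)/(4/3) = 11/2; row 2: (5/3)/(2/3) = 5/2. Minimum is 5/2 at row 2 (p leaves); pivot element 2/3.
Divide row 2 by 2/3; eliminate column q from the other rows.
Row 1 update in column RHS: 22/3 − (4/3)·(5/2) = 4.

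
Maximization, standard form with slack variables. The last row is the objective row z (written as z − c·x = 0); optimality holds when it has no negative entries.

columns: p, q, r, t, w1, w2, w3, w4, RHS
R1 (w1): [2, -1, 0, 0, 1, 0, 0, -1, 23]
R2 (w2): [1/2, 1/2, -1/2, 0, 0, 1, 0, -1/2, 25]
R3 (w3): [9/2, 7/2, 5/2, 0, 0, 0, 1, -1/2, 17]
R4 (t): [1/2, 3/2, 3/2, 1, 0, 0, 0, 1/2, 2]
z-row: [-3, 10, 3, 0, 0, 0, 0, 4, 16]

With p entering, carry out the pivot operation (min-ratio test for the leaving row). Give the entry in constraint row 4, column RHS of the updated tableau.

Ratio test on column p — row 1: 23/2 = 23/2; row 2: 25/(1/2) = 50; row 3: 17/(9/2) = 34/9; row 4: 2/(1/2) = 4. Minimum is 34/9 at row 3 (w3 leaves); pivot element 9/2.
Divide row 3 by 9/2; eliminate column p from the other rows.
Row 4 update in column RHS: 2 − (1/2)·(34/9) = 1/9.

1/9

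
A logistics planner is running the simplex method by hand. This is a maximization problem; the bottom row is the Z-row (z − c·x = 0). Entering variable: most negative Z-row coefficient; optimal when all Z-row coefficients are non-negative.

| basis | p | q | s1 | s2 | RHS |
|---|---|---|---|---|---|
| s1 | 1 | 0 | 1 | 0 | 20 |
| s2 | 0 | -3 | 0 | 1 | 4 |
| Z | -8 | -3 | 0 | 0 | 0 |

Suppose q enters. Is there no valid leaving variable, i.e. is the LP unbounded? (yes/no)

Every constraint-row entry in column q is ≤ 0, so increasing q is unbounded.

yes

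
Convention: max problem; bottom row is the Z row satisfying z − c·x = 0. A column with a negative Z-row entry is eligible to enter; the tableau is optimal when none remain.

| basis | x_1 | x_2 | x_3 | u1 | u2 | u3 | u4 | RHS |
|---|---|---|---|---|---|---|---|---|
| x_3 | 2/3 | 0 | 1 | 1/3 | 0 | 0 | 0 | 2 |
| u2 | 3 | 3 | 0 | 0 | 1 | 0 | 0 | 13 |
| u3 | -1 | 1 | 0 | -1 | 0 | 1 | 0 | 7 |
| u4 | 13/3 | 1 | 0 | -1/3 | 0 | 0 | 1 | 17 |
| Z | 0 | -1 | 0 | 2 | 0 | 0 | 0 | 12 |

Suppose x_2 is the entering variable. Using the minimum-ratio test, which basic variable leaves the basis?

u2

Column x_2 entries and ratios — x_3: 0 ≤ 0, skip; u2: 13/3 = 13/3; u3: 7/1 = 7; u4: 17/1 = 17.
Smallest ratio is 13/3 in the row of u2, so u2 leaves.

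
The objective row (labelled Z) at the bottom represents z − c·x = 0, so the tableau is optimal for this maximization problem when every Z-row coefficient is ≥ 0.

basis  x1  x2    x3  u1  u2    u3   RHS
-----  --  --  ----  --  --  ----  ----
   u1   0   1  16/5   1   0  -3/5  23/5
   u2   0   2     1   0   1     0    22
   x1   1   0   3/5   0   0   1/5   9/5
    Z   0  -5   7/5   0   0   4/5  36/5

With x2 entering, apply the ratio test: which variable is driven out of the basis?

Column x2 entries and ratios — u1: (23/5)/1 = 23/5; u2: 22/2 = 11; x1: 0 ≤ 0, skip.
Smallest ratio is 23/5 in the row of u1, so u1 leaves.

u1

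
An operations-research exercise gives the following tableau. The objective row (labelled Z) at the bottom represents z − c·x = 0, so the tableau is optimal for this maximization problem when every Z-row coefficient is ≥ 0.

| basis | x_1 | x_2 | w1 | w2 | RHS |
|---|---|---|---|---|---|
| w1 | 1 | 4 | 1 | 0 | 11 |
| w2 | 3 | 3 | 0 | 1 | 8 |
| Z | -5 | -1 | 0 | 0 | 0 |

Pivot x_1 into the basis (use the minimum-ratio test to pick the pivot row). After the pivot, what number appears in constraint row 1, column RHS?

Ratio test on column x_1 — row 1: 11/1 = 11; row 2: 8/3 = 8/3. Minimum is 8/3 at row 2 (w2 leaves); pivot element 3.
Divide row 2 by 3; eliminate column x_1 from the other rows.
Row 1 update in column RHS: 11 − 1·(8/3) = 25/3.

25/3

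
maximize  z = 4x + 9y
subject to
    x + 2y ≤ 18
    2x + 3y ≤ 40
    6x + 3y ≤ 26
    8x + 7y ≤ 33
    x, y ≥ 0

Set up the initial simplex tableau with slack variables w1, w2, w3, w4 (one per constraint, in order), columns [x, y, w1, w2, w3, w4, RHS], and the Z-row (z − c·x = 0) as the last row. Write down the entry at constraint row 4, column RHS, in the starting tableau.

33

The RHS of constraint 4 is b_4 = 33.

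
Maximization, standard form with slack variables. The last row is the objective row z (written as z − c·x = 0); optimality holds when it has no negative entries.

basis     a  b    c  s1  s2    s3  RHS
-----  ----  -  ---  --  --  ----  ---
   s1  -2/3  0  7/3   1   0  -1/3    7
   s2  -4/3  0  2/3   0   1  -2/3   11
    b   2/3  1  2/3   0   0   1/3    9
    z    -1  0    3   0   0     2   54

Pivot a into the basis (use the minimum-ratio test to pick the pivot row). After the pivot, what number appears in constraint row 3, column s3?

Ratio test on column a — row 1: entry -2/3 ≤ 0; row 2: entry -4/3 ≤ 0; row 3: 9/(2/3) = 27/2. Minimum is 27/2 at row 3 (b leaves); pivot element 2/3.
Divide row 3 by 2/3; eliminate column a from the other rows.
In the new row 3, the s3 entry is the old entry divided by the pivot: (1/3)/(2/3) = 1/2.

1/2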